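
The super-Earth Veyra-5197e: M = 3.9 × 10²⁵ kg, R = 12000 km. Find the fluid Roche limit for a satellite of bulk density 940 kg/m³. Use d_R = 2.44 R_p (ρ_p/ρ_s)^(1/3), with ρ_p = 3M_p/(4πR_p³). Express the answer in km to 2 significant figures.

52000 km

ρ_p = 3M_p/(4πR_p³) = 3 × (3.9 × 10²⁵) / (4π × (1.2 × 10⁷ m)³) = 5400 kg/m³
d_R = 2.44 × 12000 km × (5400/940)^(1/3)
    = 52000 km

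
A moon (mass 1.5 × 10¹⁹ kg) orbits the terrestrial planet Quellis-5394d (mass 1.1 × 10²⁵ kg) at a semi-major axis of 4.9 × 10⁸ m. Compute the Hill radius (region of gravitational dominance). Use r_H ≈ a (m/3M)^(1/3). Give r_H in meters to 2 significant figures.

r_H ≈ a (m/3M)^(1/3)
    = (4.9 × 10⁸) × (1.5 × 10¹⁹ / (3 × 1.1 × 10²⁵))^(1/3)
    = 3.8 × 10⁶ m

3.8 × 10⁶ m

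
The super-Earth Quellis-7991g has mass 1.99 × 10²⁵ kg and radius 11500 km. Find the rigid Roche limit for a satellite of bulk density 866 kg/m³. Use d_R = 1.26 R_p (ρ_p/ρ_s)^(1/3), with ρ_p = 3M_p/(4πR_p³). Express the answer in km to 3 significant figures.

22200 km

ρ_p = 3M_p/(4πR_p³) = 3 × (1.99 × 10²⁵) / (4π × (1.15 × 10⁷ m)³) = 3120 kg/m³
d_R = 1.26 × 11500 km × (3120/866)^(1/3)
    = 22200 km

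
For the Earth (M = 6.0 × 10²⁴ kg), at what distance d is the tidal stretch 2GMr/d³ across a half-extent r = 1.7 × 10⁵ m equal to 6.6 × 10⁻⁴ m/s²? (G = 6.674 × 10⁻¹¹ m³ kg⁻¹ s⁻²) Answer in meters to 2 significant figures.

5.9 × 10⁷ m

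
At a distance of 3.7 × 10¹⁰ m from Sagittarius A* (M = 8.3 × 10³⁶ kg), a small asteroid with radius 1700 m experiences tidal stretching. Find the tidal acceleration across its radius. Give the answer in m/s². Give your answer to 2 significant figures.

Δa = 2GMr/d³
   = 2 × (6.674 × 10⁻¹¹) × (8.3 × 10³⁶) × (1700) / (3.7 × 10¹⁰)³
   = 3.7 × 10⁻² m/s²

3.7 × 10⁻² m/s²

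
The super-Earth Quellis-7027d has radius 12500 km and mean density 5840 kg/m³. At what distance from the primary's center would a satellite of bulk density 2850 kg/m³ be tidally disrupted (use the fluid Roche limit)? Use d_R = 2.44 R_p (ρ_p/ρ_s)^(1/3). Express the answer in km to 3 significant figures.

d_R = 2.44 × 12500 km × (5840/2850)^(1/3)
    = 38700 km

38700 km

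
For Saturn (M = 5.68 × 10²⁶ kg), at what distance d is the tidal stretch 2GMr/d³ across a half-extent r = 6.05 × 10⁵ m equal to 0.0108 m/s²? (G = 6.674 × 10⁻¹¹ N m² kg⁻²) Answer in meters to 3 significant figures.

1.62 × 10⁸ m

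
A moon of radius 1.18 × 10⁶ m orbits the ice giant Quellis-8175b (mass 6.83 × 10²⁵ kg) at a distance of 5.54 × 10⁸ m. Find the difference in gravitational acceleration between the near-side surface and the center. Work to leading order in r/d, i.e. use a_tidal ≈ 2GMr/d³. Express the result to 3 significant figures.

Δg = 2GMr/d³
   = 2 × (6.674 × 10⁻¹¹) × (6.83 × 10²⁵) × (1.18 × 10⁶) / (5.54 × 10⁸)³
   = 6.33 × 10⁻⁵ m/s²

6.33 × 10⁻⁵ m/s²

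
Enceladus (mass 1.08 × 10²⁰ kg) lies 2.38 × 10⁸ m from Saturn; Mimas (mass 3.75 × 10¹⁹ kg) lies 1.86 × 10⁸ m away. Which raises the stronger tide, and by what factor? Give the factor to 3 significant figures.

Enceladus, by a factor of ≈ 1.37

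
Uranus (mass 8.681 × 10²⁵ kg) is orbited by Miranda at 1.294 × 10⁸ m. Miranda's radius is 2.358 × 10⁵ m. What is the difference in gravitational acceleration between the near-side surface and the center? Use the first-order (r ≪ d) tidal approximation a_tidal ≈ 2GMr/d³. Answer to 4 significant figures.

Δg = 2GMr/d³
   = 2 × (6.674 × 10⁻¹¹) × (8.681 × 10²⁵) × (2.358 × 10⁵) / (1.294 × 10⁸)³
   = 1.261 × 10⁻³ m/s²

1.261 × 10⁻³ m/s²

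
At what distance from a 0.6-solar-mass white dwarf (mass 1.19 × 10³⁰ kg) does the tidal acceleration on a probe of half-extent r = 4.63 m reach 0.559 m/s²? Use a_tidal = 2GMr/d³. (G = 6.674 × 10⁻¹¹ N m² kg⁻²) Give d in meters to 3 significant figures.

1.10 × 10⁷ m

2GMr/d³ = a_tidal  ⇒  d = (2GMr / a_tidal)^(1/3)
d = (2 × 6.674×10⁻¹¹ × (1.19 × 10³⁰) × (4.63) / (0.559))^(1/3)
  = 1.10 × 10⁷ m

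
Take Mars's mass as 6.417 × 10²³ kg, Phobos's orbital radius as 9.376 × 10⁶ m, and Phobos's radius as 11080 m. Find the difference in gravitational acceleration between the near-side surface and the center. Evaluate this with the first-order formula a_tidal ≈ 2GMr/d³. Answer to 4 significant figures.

1.151 × 10⁻³ m/s²

Δg = 2GMr/d³
   = 2 × (6.674 × 10⁻¹¹) × (6.417 × 10²³) × (11080) / (9.376 × 10⁶)³
   = 1.151 × 10⁻³ m/s²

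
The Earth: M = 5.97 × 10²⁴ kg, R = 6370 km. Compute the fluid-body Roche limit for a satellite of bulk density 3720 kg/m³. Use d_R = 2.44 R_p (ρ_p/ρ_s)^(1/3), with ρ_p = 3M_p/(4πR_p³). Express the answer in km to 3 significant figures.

17700 km

ρ_p = 3M_p/(4πR_p³) = 3 × (5.97 × 10²⁴) / (4π × (6.37 × 10⁶ m)³) = 5510 kg/m³
d_R = 2.44 × 6370 km × (5510/3720)^(1/3)
    = 17700 km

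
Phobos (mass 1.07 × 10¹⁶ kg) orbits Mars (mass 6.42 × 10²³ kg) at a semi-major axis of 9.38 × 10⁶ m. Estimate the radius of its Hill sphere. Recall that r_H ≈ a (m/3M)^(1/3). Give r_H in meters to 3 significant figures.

1.66 × 10⁴ m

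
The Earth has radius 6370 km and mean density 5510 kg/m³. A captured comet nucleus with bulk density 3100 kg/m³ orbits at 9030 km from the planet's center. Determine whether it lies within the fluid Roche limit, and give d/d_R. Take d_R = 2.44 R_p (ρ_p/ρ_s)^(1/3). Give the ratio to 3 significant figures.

d_R = 2.44 × (6370 km) × (5510/3100)^(1/3) = 18830 km
d/d_R = (9030) / (18830) = 0.480
Since d/d_R < 1, the body is inside the Roche limit.

inside; d/d_R ≈ 0.480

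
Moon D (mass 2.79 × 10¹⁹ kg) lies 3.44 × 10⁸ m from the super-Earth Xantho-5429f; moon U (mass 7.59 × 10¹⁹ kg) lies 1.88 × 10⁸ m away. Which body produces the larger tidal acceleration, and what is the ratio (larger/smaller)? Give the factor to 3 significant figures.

Tidal stretch scales as M/d³; compute that for each body.
Moon D: (2.79 × 10¹⁹) / (3.44 × 10⁸)³ = 6.854 × 10⁻⁷
Moon U: (7.59 × 10¹⁹) / (1.88 × 10⁸)³ = 1.142 × 10⁻⁵
Ratio (larger/smaller) = 16.7

Moon U, by a factor of ≈ 16.7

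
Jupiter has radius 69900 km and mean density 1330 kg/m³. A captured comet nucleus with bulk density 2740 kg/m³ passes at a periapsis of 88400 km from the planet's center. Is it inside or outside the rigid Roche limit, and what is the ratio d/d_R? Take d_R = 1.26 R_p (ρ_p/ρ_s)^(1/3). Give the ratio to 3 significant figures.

d_R = 1.26 × (69900 km) × (1330/2740)^(1/3) = 69220 km
d/d_R = (88400) / (69220) = 1.28
Since d/d_R > 1, the body is outside the Roche limit.

outside; d/d_R ≈ 1.28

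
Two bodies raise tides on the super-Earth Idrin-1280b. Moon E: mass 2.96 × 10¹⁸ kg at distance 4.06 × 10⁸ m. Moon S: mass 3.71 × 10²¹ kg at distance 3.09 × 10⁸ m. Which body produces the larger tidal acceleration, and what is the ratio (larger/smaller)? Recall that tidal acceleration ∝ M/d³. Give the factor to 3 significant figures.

Tidal acceleration ∝ M/d³, so compare M/d³ for each.
Moon E: (2.96 × 10¹⁸) / (4.06 × 10⁸)³ = 4.423 × 10⁻⁸
Moon S: (3.71 × 10²¹) / (3.09 × 10⁸)³ = 1.257 × 10⁻⁴
Ratio (larger/smaller) = 2840

Moon S, by a factor of ≈ 2840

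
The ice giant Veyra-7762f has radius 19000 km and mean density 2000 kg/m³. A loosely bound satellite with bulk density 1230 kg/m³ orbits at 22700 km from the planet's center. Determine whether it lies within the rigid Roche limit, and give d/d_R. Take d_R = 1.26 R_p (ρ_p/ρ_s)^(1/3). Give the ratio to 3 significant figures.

inside; d/d_R ≈ 0.806

d_R = 1.26 × (19000 km) × (2000/1230)^(1/3) = 28150 km
d/d_R = (22700) / (28150) = 0.806
Since d/d_R < 1, the body is inside the Roche limit.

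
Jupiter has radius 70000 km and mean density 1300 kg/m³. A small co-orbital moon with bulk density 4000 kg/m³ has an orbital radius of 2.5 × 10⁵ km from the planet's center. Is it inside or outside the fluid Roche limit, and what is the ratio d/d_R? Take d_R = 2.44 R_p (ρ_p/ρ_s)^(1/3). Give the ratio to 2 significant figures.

d_R = 2.44 × (70000 km) × (1300/4000)^(1/3) = 1.174 × 10⁵ km
d/d_R = (2.5 × 10⁵) / (1.174 × 10⁵) = 2.1
Since d/d_R > 1, the body is outside the Roche limit.

outside; d/d_R ≈ 2.1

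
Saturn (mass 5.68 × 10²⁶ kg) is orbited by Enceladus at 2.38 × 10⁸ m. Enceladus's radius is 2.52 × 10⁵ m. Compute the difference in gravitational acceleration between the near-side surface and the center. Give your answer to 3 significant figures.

1.42 × 10⁻³ m/s²

a_tidal = 2GMr/d³
        = 2 × (6.674 × 10⁻¹¹) × (5.68 × 10²⁶) × (2.52 × 10⁵) / (2.38 × 10⁸)³
        = 1.42 × 10⁻³ m/s²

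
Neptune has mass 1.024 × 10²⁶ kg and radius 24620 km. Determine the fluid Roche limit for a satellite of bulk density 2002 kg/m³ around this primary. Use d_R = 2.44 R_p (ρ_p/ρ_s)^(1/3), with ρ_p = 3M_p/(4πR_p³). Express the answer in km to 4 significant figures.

56190 km

ρ_p = 3M_p/(4πR_p³) = 3 × (1.024 × 10²⁶) / (4π × (2.462 × 10⁷ m)³) = 1638 kg/m³
d_R = 2.44 × 24620 km × (1638/2002)^(1/3)
    = 56190 km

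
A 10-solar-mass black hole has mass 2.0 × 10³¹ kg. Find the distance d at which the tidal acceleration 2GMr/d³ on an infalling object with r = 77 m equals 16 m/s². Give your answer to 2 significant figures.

2GMr/d³ = a_tidal  ⇒  d = (2GMr / a_tidal)^(1/3)
d = (2 × 6.674×10⁻¹¹ × (2.0 × 10³¹) × (77) / (16))^(1/3)
  = 2.3 × 10⁷ m

2.3 × 10⁷ m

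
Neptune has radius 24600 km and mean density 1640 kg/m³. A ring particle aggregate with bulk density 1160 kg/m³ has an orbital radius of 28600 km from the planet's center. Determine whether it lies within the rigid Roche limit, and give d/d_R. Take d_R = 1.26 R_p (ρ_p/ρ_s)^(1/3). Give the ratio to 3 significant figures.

d_R = 1.26 × (24600 km) × (1640/1160)^(1/3) = 34790 km
d/d_R = (28600) / (34790) = 0.822
Since d/d_R < 1, the body is inside the Roche limit.

inside; d/d_R ≈ 0.822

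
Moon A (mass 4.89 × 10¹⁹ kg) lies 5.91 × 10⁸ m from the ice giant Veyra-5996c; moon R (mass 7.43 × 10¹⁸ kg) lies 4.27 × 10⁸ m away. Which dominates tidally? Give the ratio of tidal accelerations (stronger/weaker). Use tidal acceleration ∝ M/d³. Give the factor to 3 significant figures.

Compare M/d³ for the two perturbers:
Moon A: (4.89 × 10¹⁹) / (5.91 × 10⁸)³ = 2.369 × 10⁻⁷
Moon R: (7.43 × 10¹⁸) / (4.27 × 10⁸)³ = 9.543 × 10⁻⁸
Ratio (larger/smaller) = 2.48

Moon A, by a factor of ≈ 2.48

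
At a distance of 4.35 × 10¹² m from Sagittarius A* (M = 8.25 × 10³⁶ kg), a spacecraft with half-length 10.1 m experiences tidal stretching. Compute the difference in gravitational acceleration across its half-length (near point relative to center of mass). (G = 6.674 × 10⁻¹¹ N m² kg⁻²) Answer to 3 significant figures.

1.35 × 10⁻¹⁰ m/s²

Δa = 2GMr/d³
   = 2 × (6.674 × 10⁻¹¹) × (8.25 × 10³⁶) × (10.1) / (4.35 × 10¹²)³
   = 1.35 × 10⁻¹⁰ m/s²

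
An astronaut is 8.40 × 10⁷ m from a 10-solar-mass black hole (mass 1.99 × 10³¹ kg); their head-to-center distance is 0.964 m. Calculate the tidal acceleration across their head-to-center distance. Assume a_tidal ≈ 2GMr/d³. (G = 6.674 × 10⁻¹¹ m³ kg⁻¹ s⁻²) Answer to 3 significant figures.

4.32 × 10⁻³ m/s²

Δg = 2GMr/d³
   = 2 × (6.674 × 10⁻¹¹) × (1.99 × 10³¹) × (0.964) / (8.40 × 10⁷)³
   = 4.32 × 10⁻³ m/s²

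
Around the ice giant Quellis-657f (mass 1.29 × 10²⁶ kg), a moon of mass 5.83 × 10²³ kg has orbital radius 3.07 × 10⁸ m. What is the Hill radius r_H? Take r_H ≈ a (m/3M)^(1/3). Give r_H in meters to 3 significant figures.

3.52 × 10⁷ m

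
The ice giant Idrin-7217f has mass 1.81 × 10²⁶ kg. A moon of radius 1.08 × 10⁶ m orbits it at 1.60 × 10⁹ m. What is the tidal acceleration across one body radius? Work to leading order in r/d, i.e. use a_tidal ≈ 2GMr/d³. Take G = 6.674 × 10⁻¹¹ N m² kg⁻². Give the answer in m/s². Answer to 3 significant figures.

The tidal stretch is the gradient of GM/d² times the body's extent r, hence the 1/d³ dependence.
Δa = 2GMr/d³
   = 2 × (6.674 × 10⁻¹¹) × (1.81 × 10²⁶) × (1.08 × 10⁶) / (1.60 × 10⁹)³
   = 6.37 × 10⁻⁶ m/s²

6.37 × 10⁻⁶ m/s²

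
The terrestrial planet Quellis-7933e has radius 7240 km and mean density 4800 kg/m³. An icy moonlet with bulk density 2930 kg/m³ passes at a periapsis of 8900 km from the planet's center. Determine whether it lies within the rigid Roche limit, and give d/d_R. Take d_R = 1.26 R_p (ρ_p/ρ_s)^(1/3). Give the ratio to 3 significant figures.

d_R = 1.26 × (7240 km) × (4800/2930)^(1/3) = 10750 km
d/d_R = (8900) / (10750) = 0.828
Since d/d_R < 1, the body is inside the Roche limit.

inside; d/d_R ≈ 0.828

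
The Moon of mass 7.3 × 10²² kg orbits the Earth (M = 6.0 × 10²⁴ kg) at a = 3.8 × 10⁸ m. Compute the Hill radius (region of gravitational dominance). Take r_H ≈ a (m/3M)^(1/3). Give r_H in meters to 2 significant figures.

r_H ≈ a (m/3M)^(1/3)
    = (3.8 × 10⁸) × (7.3 × 10²² / (3 × 6.0 × 10²⁴))^(1/3)
    = 6.1 × 10⁷ m

6.1 × 10⁷ m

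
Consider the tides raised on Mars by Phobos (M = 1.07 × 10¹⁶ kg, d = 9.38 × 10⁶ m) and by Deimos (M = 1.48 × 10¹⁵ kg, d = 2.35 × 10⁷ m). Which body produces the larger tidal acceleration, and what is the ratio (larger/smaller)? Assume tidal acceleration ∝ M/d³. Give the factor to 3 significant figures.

Phobos, by a factor of ≈ 114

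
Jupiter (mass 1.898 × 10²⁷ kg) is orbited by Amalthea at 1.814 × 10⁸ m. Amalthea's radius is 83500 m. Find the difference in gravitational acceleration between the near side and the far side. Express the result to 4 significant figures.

7.088 × 10⁻³ m/s²

The field gradient is 2GM/d³; across the full diameter 2r the difference is 4GMr/d³.
Δg = 4GMr/d³
   = 4 × (6.674 × 10⁻¹¹) × (1.898 × 10²⁷) × (83500) / (1.814 × 10⁸)³
   = 7.088 × 10⁻³ m/s²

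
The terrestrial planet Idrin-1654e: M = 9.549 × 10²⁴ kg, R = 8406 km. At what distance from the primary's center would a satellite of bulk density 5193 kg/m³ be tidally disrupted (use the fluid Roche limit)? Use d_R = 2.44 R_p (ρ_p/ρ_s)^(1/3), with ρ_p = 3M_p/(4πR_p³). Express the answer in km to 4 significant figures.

ρ_p = 3M_p/(4πR_p³) = 3 × (9.549 × 10²⁴) / (4π × (8.406 × 10⁶ m)³) = 3838 kg/m³
d_R = 2.44 × 8406 km × (3838/5193)^(1/3)
    = 18540 km

18540 km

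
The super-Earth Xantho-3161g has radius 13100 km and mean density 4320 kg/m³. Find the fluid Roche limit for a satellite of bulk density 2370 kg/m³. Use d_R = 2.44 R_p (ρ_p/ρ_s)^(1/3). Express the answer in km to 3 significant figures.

d_R = 2.44 × 13100 km × (4320/2370)^(1/3)
    = 39000 km

39000 km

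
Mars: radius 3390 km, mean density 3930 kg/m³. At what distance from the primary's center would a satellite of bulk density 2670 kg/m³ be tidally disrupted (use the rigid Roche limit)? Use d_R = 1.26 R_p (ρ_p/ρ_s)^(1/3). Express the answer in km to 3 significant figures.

4860 km

d_R = 1.26 × 3390 km × (3930/2670)^(1/3)
    = 4860 km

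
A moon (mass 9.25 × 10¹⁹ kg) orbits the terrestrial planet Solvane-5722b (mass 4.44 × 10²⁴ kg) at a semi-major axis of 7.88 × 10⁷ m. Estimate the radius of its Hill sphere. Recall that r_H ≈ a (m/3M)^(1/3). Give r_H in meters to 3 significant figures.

1.50 × 10⁶ m

r_H ≈ a (m/3M)^(1/3)
    = (7.88 × 10⁷) × (9.25 × 10¹⁹ / (3 × 4.44 × 10²⁴))^(1/3)
    = 1.50 × 10⁶ m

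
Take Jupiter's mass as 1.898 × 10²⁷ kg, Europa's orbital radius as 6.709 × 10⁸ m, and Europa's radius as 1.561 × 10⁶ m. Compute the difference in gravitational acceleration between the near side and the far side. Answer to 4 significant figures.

a_tidal = 4GMr/d³
        = 4 × (6.674 × 10⁻¹¹) × (1.898 × 10²⁷) × (1.561 × 10⁶) / (6.709 × 10⁸)³
        = 2.619 × 10⁻³ m/s²

2.619 × 10⁻³ m/s²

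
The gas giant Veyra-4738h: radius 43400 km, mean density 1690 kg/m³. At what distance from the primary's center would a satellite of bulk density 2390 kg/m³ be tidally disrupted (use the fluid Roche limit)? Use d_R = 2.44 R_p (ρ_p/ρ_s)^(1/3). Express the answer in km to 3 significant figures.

d_R = 2.44 × 43400 km × (1690/2390)^(1/3)
    = 94300 km

94300 km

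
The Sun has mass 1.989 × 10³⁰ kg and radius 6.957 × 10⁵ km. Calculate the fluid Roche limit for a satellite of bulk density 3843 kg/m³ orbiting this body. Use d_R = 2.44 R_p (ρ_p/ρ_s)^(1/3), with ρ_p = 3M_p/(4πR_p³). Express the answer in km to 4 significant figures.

ρ_p = 3M_p/(4πR_p³) = 3 × (1.989 × 10³⁰) / (4π × (6.957 × 10⁸ m)³) = 1410 kg/m³
d_R = 2.44 × 6.957 × 10⁵ km × (1410/3843)^(1/3)
    = 1.215 × 10⁶ km

1.215 × 10⁶ km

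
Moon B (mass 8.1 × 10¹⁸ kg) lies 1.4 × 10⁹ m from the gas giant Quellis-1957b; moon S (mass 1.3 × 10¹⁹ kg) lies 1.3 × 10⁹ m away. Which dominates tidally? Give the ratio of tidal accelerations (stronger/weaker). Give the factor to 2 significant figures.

Tidal stretch scales as M/d³; compute that for each body.
Moon B: (8.1 × 10¹⁸) / (1.4 × 10⁹)³ = 2.952 × 10⁻⁹
Moon S: (1.3 × 10¹⁹) / (1.3 × 10⁹)³ = 5.917 × 10⁻⁹
Ratio (larger/smaller) = 2.0

Moon S, by a factor of ≈ 2.0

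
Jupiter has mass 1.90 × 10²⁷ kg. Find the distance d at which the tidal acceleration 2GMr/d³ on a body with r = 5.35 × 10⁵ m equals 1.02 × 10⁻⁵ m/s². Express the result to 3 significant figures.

2.37 × 10⁹ m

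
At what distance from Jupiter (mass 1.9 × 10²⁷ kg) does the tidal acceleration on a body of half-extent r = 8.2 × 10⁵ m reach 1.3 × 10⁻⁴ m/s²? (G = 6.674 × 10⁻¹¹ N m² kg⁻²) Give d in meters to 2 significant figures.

2GMr/d³ = a_tidal  ⇒  d = (2GMr / a_tidal)^(1/3)
d = (2 × 6.674×10⁻¹¹ × (1.9 × 10²⁷) × (8.2 × 10⁵) / (1.3 × 10⁻⁴))^(1/3)
  = 1.2 × 10⁹ m

1.2 × 10⁹ m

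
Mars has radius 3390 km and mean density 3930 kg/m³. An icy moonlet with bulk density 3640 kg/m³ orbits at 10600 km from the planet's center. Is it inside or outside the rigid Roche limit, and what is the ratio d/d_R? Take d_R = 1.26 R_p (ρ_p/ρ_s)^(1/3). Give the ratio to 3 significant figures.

outside; d/d_R ≈ 2.42

d_R = 1.26 × (3390 km) × (3930/3640)^(1/3) = 4382 km
d/d_R = (10600) / (4382) = 2.42
Since d/d_R > 1, the body is outside the Roche limit.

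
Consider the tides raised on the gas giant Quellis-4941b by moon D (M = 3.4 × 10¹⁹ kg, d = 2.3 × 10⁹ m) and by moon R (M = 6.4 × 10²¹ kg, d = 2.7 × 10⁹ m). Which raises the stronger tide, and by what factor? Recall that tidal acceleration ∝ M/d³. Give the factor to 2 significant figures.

Moon R, by a factor of ≈ 120

Tidal acceleration ∝ M/d³, so compare M/d³ for each.
Moon D: (3.4 × 10¹⁹) / (2.3 × 10⁹)³ = 2.794 × 10⁻⁹
Moon R: (6.4 × 10²¹) / (2.7 × 10⁹)³ = 3.252 × 10⁻⁷
Ratio (larger/smaller) = 120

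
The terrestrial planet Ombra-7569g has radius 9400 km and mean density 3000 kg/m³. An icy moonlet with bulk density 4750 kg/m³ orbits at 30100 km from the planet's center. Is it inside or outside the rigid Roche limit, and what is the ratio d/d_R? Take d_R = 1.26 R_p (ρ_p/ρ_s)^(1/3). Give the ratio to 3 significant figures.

outside; d/d_R ≈ 2.96

d_R = 1.26 × (9400 km) × (3000/4750)^(1/3) = 10160 km
d/d_R = (30100) / (10160) = 2.96
Since d/d_R > 1, the body is outside the Roche limit.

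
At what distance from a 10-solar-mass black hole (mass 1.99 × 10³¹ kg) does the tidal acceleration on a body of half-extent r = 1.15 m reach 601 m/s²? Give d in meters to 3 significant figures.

2GMr/d³ = a_tidal  ⇒  d = (2GMr / a_tidal)^(1/3)
d = (2 × 6.674×10⁻¹¹ × (1.99 × 10³¹) × (1.15) / (601))^(1/3)
  = 1.72 × 10⁶ m

1.72 × 10⁶ m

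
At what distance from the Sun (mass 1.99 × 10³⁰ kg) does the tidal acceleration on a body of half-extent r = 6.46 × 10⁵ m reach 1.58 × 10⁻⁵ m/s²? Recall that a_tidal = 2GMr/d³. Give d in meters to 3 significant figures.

2.21 × 10¹⁰ m

2GMr/d³ = a_tidal  ⇒  d = (2GMr / a_tidal)^(1/3)
d = (2 × 6.674×10⁻¹¹ × (1.99 × 10³⁰) × (6.46 × 10⁵) / (1.58 × 10⁻⁵))^(1/3)
  = 2.21 × 10¹⁰ m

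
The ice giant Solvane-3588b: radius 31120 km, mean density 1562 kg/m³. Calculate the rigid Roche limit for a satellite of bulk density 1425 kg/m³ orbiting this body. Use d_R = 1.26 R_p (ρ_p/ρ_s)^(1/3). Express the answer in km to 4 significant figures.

40430 km

d_R = 1.26 × 31120 km × (1562/1425)^(1/3)
    = 40430 km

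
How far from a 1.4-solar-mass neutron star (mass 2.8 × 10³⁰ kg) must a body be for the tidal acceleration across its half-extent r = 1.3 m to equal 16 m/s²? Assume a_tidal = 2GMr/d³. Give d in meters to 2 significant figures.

3.1 × 10⁶ m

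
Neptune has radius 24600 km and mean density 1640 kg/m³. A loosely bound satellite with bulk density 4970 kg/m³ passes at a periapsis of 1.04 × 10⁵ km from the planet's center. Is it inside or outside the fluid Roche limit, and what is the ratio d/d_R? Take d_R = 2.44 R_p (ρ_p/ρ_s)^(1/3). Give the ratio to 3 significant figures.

outside; d/d_R ≈ 2.51

d_R = 2.44 × (24600 km) × (1640/4970)^(1/3) = 41480 km
d/d_R = (1.04 × 10⁵) / (41480) = 2.51
Since d/d_R > 1, the body is outside the Roche limit.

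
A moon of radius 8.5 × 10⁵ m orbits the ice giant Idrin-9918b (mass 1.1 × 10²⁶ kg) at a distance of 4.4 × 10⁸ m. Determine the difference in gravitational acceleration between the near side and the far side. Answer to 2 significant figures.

a_tidal = 4GMr/d³
        = 4 × (6.674 × 10⁻¹¹) × (1.1 × 10²⁶) × (8.5 × 10⁵) / (4.4 × 10⁸)³
        = 2.9 × 10⁻⁴ m/s²

2.9 × 10⁻⁴ m/s²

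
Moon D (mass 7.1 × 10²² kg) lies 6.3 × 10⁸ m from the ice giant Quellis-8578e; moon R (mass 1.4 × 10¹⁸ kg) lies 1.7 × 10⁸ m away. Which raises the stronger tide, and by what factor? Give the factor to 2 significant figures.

Moon D, by a factor of ≈ 1000

Tidal stretch scales as M/d³; compute that for each body.
Moon D: (7.1 × 10²²) / (6.3 × 10⁸)³ = 2.839 × 10⁻⁴
Moon R: (1.4 × 10¹⁸) / (1.7 × 10⁸)³ = 2.850 × 10⁻⁷
Ratio (larger/smaller) = 1000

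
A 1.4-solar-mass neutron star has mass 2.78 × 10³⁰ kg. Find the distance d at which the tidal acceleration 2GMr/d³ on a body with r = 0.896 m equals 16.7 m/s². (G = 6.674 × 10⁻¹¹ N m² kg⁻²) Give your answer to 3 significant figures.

2.71 × 10⁶ m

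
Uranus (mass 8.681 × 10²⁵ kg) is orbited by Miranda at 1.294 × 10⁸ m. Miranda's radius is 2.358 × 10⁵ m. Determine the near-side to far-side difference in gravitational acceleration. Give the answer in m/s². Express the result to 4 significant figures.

a_tidal = 4GMr/d³
        = 4 × (6.674 × 10⁻¹¹) × (8.681 × 10²⁵) × (2.358 × 10⁵) / (1.294 × 10⁸)³
        = 2.522 × 10⁻³ m/s²

2.522 × 10⁻³ m/s²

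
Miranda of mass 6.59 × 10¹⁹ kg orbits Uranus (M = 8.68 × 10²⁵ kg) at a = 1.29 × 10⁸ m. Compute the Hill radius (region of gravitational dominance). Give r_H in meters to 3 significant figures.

8.16 × 10⁵ m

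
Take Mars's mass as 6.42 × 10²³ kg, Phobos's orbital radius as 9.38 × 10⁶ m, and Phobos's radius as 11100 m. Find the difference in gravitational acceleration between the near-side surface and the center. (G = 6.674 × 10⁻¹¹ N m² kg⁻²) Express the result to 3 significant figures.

1.15 × 10⁻³ m/s²

Δa = 2GMr/d³
   = 2 × (6.674 × 10⁻¹¹) × (6.42 × 10²³) × (11100) / (9.38 × 10⁶)³
   = 1.15 × 10⁻³ m/s²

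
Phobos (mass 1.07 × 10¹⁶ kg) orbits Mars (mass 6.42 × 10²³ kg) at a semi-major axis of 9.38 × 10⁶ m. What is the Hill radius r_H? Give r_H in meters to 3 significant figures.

r_H ≈ a (m/3M)^(1/3)
    = (9.38 × 10⁶) × (1.07 × 10¹⁶ / (3 × 6.42 × 10²³))^(1/3)
    = 1.66 × 10⁴ m

1.66 × 10⁴ m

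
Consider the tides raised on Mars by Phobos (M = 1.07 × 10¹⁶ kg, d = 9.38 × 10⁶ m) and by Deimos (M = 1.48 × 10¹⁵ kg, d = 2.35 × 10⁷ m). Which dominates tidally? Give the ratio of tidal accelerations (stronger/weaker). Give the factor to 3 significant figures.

Phobos, by a factor of ≈ 114

Compare M/d³ for the two perturbers:
Phobos: (1.07 × 10¹⁶) / (9.38 × 10⁶)³ = 1.297 × 10⁻⁵
Deimos: (1.48 × 10¹⁵) / (2.35 × 10⁷)³ = 1.140 × 10⁻⁷
Ratio (larger/smaller) = 114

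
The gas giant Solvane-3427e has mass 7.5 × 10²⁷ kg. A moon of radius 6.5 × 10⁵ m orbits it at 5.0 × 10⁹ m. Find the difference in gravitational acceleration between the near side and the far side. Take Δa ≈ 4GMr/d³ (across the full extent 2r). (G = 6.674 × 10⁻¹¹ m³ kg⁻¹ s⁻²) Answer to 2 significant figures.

1.0 × 10⁻⁵ m/s²

Δg = 4GMr/d³
   = 4 × (6.674 × 10⁻¹¹) × (7.5 × 10²⁷) × (6.5 × 10⁵) / (5.0 × 10⁹)³
   = 1.0 × 10⁻⁵ m/s²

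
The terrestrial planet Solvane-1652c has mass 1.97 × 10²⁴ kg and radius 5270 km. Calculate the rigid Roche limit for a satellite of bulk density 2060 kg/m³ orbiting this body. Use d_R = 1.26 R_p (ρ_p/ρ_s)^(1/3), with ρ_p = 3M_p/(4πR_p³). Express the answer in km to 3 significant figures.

7700 km

ρ_p = 3M_p/(4πR_p³) = 3 × (1.97 × 10²⁴) / (4π × (5.27 × 10⁶ m)³) = 3210 kg/m³
d_R = 1.26 × 5270 km × (3210/2060)^(1/3)
    = 7700 km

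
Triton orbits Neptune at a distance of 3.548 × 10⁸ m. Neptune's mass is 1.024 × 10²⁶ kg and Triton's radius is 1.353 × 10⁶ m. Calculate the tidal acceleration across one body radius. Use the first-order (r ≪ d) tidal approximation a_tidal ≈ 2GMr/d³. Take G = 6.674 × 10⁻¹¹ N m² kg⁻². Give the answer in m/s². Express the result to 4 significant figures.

Δa = 2GMr/d³
   = 2 × (6.674 × 10⁻¹¹) × (1.024 × 10²⁶) × (1.353 × 10⁶) / (3.548 × 10⁸)³
   = 4.141 × 10⁻⁴ m/s²

4.141 × 10⁻⁴ m/s²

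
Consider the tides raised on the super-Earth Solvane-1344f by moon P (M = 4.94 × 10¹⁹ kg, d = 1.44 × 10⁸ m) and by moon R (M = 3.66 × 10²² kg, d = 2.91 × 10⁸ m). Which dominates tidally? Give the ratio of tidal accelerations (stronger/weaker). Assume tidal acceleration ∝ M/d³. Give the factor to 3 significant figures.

Tidal acceleration ∝ M/d³, so compare M/d³ for each.
Moon P: (4.94 × 10¹⁹) / (1.44 × 10⁸)³ = 1.654 × 10⁻⁵
Moon R: (3.66 × 10²²) / (2.91 × 10⁸)³ = 1.485 × 10⁻³
Ratio (larger/smaller) = 89.8

Moon R, by a factor of ≈ 89.8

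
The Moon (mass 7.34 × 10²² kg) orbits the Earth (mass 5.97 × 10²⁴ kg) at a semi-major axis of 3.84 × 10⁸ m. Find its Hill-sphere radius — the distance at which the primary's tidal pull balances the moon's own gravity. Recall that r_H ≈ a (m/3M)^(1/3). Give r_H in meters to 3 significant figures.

6.15 × 10⁷ m

r_H ≈ a (m/3M)^(1/3)
    = (3.84 × 10⁸) × (7.34 × 10²² / (3 × 5.97 × 10²⁴))^(1/3)
    = 6.15 × 10⁷ m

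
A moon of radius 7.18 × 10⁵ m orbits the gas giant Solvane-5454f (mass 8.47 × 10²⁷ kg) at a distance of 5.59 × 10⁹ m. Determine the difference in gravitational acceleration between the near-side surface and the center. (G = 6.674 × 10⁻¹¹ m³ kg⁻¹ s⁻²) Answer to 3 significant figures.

Differencing GM/(d−r)² and GM/d² to first order in r/d gives 2GMr/d³.
a_tidal = 2GMr/d³
        = 2 × (6.674 × 10⁻¹¹) × (8.47 × 10²⁷) × (7.18 × 10⁵) / (5.59 × 10⁹)³
        = 4.65 × 10⁻⁶ m/s²

4.65 × 10⁻⁶ m/s²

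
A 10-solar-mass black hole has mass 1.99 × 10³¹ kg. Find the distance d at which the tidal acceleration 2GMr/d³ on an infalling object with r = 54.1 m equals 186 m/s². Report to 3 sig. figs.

9.18 × 10⁶ m

2GMr/d³ = a_tidal  ⇒  d = (2GMr / a_tidal)^(1/3)
d = (2 × 6.674×10⁻¹¹ × (1.99 × 10³¹) × (54.1) / (186))^(1/3)
  = 9.18 × 10⁶ m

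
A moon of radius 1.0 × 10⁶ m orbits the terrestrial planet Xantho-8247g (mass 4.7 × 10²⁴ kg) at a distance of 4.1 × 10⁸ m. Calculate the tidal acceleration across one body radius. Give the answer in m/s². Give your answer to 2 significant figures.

9.1 × 10⁻⁶ m/s²

Δa = 2GMr/d³
   = 2 × (6.674 × 10⁻¹¹) × (4.7 × 10²⁴) × (1.0 × 10⁶) / (4.1 × 10⁸)³
   = 9.1 × 10⁻⁶ m/s²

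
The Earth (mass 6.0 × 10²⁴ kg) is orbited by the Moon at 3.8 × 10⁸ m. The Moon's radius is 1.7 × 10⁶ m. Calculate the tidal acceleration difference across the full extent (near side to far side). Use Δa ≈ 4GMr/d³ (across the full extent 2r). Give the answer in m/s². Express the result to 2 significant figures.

5.0 × 10⁻⁵ m/s²

Δg = 4GMr/d³
   = 4 × (6.674 × 10⁻¹¹) × (6.0 × 10²⁴) × (1.7 × 10⁶) / (3.8 × 10⁸)³
   = 5.0 × 10⁻⁵ m/s²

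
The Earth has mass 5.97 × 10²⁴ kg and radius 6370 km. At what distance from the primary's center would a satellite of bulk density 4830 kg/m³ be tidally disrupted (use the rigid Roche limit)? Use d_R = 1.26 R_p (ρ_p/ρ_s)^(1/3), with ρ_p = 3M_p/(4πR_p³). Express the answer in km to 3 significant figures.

ρ_p = 3M_p/(4πR_p³) = 3 × (5.97 × 10²⁴) / (4π × (6.37 × 10⁶ m)³) = 5510 kg/m³
d_R = 1.26 × 6370 km × (5510/4830)^(1/3)
    = 8390 km

8390 km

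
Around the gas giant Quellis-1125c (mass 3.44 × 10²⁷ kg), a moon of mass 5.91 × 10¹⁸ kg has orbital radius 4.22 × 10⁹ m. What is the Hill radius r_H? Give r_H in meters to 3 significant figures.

r_H ≈ a (m/3M)^(1/3)
    = (4.22 × 10⁹) × (5.91 × 10¹⁸ / (3 × 3.44 × 10²⁷))^(1/3)
    = 3.50 × 10⁶ m

3.50 × 10⁶ m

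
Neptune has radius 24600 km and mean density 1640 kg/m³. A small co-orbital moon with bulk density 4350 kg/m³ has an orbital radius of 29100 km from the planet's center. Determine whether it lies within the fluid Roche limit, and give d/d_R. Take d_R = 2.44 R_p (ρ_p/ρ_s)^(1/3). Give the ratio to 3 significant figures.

d_R = 2.44 × (24600 km) × (1640/4350)^(1/3) = 43360 km
d/d_R = (29100) / (43360) = 0.671
Since d/d_R < 1, the body is inside the Roche limit.

inside; d/d_R ≈ 0.671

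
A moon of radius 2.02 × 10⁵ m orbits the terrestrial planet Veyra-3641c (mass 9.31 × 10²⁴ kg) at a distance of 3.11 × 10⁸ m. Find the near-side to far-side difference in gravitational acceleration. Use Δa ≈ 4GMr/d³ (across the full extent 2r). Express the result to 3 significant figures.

1.67 × 10⁻⁵ m/s²

The field gradient is 2GM/d³; across the full diameter 2r the difference is 4GMr/d³.
a_tidal = 4GMr/d³
        = 4 × (6.674 × 10⁻¹¹) × (9.31 × 10²⁴) × (2.02 × 10⁵) / (3.11 × 10⁸)³
        = 1.67 × 10⁻⁵ m/s²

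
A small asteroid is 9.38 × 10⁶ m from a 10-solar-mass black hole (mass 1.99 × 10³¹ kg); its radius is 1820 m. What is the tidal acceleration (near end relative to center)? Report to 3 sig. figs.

Differencing GM/(d−r)² and GM/d² to first order in r/d gives 2GMr/d³.
a_tidal = 2GMr/d³
        = 2 × (6.674 × 10⁻¹¹) × (1.99 × 10³¹) × (1820) / (9.38 × 10⁶)³
        = 5.86 × 10³ m/s²

5.86 × 10³ m/s²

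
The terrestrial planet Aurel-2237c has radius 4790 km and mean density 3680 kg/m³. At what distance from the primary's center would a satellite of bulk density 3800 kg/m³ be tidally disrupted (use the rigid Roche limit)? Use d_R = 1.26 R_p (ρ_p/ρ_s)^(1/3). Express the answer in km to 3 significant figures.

d_R = 1.26 × 4790 km × (3680/3800)^(1/3)
    = 5970 km

5970 km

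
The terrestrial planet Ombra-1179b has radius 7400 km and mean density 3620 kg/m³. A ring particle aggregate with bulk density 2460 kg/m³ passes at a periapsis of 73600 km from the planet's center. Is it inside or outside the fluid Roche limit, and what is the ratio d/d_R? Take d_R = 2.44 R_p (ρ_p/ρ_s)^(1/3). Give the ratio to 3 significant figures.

outside; d/d_R ≈ 3.58

d_R = 2.44 × (7400 km) × (3620/2460)^(1/3) = 20540 km
d/d_R = (73600) / (20540) = 3.58
Since d/d_R > 1, the body is outside the Roche limit.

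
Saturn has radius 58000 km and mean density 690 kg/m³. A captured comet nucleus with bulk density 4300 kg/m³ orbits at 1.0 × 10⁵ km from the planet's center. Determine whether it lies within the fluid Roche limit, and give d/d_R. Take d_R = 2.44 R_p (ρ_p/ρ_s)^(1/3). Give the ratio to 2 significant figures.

outside; d/d_R ≈ 1.3

d_R = 2.44 × (58000 km) × (690/4300)^(1/3) = 76900 km
d/d_R = (1.0 × 10⁵) / (76900) = 1.3
Since d/d_R > 1, the body is outside the Roche limit.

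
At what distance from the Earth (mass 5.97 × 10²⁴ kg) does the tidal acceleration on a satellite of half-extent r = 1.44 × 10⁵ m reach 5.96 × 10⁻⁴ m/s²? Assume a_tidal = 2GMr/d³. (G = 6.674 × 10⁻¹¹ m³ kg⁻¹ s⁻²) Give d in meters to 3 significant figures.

2GMr/d³ = a_tidal  ⇒  d = (2GMr / a_tidal)^(1/3)
d = (2 × 6.674×10⁻¹¹ × (5.97 × 10²⁴) × (1.44 × 10⁵) / (5.96 × 10⁻⁴))^(1/3)
  = 5.77 × 10⁷ m

5.77 × 10⁷ m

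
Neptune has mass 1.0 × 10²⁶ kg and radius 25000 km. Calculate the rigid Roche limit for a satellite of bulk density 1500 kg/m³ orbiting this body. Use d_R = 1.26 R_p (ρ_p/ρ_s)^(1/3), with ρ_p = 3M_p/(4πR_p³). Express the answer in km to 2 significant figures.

32000 km

ρ_p = 3M_p/(4πR_p³) = 3 × (1.0 × 10²⁶) / (4π × (2.5 × 10⁷ m)³) = 1500 kg/m³
d_R = 1.26 × 25000 km × (1500/1500)^(1/3)
    = 32000 km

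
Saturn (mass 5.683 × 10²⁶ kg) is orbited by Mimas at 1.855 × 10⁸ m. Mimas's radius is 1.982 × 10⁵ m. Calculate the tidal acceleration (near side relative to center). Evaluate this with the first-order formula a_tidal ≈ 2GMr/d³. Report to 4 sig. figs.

Δa = 2GMr/d³
   = 2 × (6.674 × 10⁻¹¹) × (5.683 × 10²⁶) × (1.982 × 10⁵) / (1.855 × 10⁸)³
   = 2.355 × 10⁻³ m/s²

2.355 × 10⁻³ m/s²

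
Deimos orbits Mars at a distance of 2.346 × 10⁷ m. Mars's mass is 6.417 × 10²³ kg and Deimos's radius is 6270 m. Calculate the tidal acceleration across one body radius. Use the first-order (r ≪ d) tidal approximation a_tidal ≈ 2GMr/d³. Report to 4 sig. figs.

4.159 × 10⁻⁵ m/s²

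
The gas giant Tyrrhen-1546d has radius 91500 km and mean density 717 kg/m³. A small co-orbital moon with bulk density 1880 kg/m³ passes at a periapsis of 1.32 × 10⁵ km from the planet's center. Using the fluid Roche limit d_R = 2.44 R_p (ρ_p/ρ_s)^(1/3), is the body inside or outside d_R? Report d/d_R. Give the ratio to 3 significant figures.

inside; d/d_R ≈ 0.815

d_R = 2.44 × (91500 km) × (717/1880)^(1/3) = 1.619 × 10⁵ km
d/d_R = (1.32 × 10⁵) / (1.619 × 10⁵) = 0.815
Since d/d_R < 1, the body is inside the Roche limit.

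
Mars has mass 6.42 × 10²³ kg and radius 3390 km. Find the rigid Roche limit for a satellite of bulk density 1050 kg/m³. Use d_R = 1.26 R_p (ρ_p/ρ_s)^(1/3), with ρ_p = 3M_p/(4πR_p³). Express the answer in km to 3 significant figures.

6630 km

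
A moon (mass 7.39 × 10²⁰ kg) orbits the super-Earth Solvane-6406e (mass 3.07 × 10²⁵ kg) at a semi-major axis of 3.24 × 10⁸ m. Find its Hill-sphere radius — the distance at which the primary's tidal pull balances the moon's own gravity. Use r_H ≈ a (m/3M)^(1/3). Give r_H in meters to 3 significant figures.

r_H ≈ a (m/3M)^(1/3)
    = (3.24 × 10⁸) × (7.39 × 10²⁰ / (3 × 3.07 × 10²⁵))^(1/3)
    = 6.49 × 10⁶ m

6.49 × 10⁶ m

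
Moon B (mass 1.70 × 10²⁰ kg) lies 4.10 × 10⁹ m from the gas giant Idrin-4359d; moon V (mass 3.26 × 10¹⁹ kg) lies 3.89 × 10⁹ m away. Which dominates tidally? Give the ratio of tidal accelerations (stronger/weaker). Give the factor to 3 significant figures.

Moon B, by a factor of ≈ 4.45

The tide-raising term goes as M/d³ (the gradient of a 1/d² field).
Moon B: (1.70 × 10²⁰) / (4.10 × 10⁹)³ = 2.467 × 10⁻⁹
Moon V: (3.26 × 10¹⁹) / (3.89 × 10⁹)³ = 5.538 × 10⁻¹⁰
Ratio (larger/smaller) = 4.45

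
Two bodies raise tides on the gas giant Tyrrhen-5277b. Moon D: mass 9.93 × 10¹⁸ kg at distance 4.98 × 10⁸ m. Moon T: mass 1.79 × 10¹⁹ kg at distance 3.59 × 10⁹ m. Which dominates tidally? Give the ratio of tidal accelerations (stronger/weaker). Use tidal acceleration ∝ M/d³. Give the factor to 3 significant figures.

Compare M/d³ for the two perturbers:
Moon D: (9.93 × 10¹⁸) / (4.98 × 10⁸)³ = 8.040 × 10⁻⁸
Moon T: (1.79 × 10¹⁹) / (3.59 × 10⁹)³ = 3.869 × 10⁻¹⁰
Ratio (larger/smaller) = 208

Moon D, by a factor of ≈ 208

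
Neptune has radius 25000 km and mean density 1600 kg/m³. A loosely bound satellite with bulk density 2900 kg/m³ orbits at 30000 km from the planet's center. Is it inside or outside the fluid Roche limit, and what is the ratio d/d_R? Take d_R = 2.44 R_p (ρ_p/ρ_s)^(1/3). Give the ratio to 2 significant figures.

d_R = 2.44 × (25000 km) × (1600/2900)^(1/3) = 50030 km
d/d_R = (30000) / (50030) = 0.60
Since d/d_R < 1, the body is inside the Roche limit.

inside; d/d_R ≈ 0.60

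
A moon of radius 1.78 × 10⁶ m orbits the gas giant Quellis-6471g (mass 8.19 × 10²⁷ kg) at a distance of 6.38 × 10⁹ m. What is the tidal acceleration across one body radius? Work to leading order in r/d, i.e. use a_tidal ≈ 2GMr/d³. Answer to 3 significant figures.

Differencing GM/(d−r)² and GM/d² to first order in r/d gives 2GMr/d³.
Δg = 2GMr/d³
   = 2 × (6.674 × 10⁻¹¹) × (8.19 × 10²⁷) × (1.78 × 10⁶) / (6.38 × 10⁹)³
   = 7.49 × 10⁻⁶ m/s²

7.49 × 10⁻⁶ m/s²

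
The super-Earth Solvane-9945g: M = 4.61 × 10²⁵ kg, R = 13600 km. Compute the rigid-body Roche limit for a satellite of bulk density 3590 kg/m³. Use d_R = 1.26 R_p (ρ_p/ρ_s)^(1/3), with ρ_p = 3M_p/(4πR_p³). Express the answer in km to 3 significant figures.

18300 km

ρ_p = 3M_p/(4πR_p³) = 3 × (4.61 × 10²⁵) / (4π × (1.36 × 10⁷ m)³) = 4380 kg/m³
d_R = 1.26 × 13600 km × (4380/3590)^(1/3)
    = 18300 km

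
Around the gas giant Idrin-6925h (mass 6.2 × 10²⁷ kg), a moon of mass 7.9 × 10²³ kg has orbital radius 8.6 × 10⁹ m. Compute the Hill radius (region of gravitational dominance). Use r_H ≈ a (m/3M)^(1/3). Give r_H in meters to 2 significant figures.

3.0 × 10⁸ m

r_H ≈ a (m/3M)^(1/3)
    = (8.6 × 10⁹) × (7.9 × 10²³ / (3 × 6.2 × 10²⁷))^(1/3)
    = 3.0 × 10⁸ m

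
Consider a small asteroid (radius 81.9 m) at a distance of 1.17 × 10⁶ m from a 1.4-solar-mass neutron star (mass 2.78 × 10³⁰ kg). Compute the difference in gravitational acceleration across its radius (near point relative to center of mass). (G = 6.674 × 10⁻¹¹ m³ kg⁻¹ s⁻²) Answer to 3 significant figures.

a_tidal = 2GMr/d³
        = 2 × (6.674 × 10⁻¹¹) × (2.78 × 10³⁰) × (81.9) / (1.17 × 10⁶)³
        = 1.90 × 10⁴ m/s²

1.90 × 10⁴ m/s²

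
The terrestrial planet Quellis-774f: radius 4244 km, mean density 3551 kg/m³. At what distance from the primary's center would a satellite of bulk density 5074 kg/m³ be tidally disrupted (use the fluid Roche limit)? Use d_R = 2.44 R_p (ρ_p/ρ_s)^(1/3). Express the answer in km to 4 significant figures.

d_R = 2.44 × 4244 km × (3551/5074)^(1/3)
    = 9194 km

9194 km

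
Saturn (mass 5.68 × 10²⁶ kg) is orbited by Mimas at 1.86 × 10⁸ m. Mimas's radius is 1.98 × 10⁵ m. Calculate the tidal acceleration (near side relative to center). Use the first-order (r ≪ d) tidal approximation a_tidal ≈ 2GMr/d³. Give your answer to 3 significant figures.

Since r ≪ d, expand the inverse-square field across one radius to get the leading 2GMr/d³ term.
Δg = 2GMr/d³
   = 2 × (6.674 × 10⁻¹¹) × (5.68 × 10²⁶) × (1.98 × 10⁵) / (1.86 × 10⁸)³
   = 2.33 × 10⁻³ m/s²

2.33 × 10⁻³ m/s²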